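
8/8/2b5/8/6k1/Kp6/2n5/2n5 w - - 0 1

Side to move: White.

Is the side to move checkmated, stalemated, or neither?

neither

White to move; white king on a3.
In check: yes, from the black knight on c2.
King squares — a2: attacked by Nc1; b2: available; b3: attacked by Nc1; a4: attacked by Bc6; b4: attacked by Nc2.
Legal moves for White: Kb2.
White is in check but has 1 legal move → neither.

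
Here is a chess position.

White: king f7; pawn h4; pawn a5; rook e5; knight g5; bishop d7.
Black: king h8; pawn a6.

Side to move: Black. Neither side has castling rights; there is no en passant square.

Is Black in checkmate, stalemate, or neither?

Black to move; black king on h8.
In check: no.
King squares — g7: attacked by Kf7; h7: attacked by Ng5; g8: attacked by Kf7.
Legal moves for Black: none.
Not in check and no legal moves → stalemate.

stalemate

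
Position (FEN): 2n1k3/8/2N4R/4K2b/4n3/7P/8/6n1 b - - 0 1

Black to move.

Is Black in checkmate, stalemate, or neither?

neither

Black to move; black king on e8.
In check: no.
Legal moves for Black include: Kf8, Kf7, Kd7, Ne7, Na7, Ncd6, Nb6, Bf7, Bg6, Bg4, Bf3, Be2, Bd1, Nf6, Ned6, Ng5, Nc5, Ng3, ... (list truncated; more exist).
Black has legal moves and is not in check → neither.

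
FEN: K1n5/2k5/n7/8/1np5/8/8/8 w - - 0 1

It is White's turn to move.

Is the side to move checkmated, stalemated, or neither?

stalemate

White to move; white king on a8.
In check: no.
King squares — a7: attacked by Nc8; b7: attacked by Kc7; b8: attacked by Na6.
Legal moves for White: none.
Not in check and no legal moves → stalemate.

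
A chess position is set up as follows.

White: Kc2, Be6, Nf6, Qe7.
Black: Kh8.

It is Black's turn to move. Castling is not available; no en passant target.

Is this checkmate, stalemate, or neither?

Black to move; black king on h8.
In check: no.
King squares — g7: attacked by Qe7; h7: attacked by Nf6; g8: attacked by Be6.
Legal moves for Black: none.
Not in check and no legal moves → stalemate.

stalemate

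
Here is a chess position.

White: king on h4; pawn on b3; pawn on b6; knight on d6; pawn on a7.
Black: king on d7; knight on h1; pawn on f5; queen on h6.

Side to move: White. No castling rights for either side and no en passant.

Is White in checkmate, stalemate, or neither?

checkmate

White to move; white king on h4.
In check: yes, from the black queen on h6.
King squares — g3: attacked by Nh1; h3: attacked by Qh6; g4: attacked by Pf5; g5: attacked by Qh6; h5: attacked by Qh6.
Legal moves for White: none.
In check with no legal moves → checkmate.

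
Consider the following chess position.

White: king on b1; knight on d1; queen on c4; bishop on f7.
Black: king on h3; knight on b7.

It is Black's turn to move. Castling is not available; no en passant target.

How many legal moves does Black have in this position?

7

Black to move; king on h3.
In check: no.
Legal moves: Nd8, Nd6, Nc5, Na5, Kg3, Kh2, Kg2.
Count: 7.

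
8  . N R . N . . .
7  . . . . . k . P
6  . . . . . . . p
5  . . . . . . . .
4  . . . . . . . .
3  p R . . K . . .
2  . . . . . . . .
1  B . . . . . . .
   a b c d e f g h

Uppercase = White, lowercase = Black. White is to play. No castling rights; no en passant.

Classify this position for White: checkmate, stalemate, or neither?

White to move; white king on e3.
In check: no.
Legal moves for White include: Ng7, Nc7, Nf6, Nd6+, Rd8, Rc7+, Rc6, Rc5, Rc4, Rcc3, Rc2, Rc1, Nd7, Nc6, Na6, Kf4, Ke4, Kd4, ... (list truncated; more exist).
White has legal moves and is not in check → neither.

neither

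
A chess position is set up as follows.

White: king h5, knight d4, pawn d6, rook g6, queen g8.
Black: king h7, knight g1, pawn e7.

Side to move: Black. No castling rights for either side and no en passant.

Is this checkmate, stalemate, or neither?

Black to move; black king on h7.
In check: yes, from the white queen on g8.
King squares — g6: attacked by Kh5; h6: attacked by Kh5; g7: attacked by Rg6; g8: attacked by Rg6; h8: attacked by Qg8.
Legal moves for Black: none.
In check with no legal moves → checkmate.

checkmate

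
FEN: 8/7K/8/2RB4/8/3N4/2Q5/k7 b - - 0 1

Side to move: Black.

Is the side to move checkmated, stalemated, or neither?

stalemate

Black to move; black king on a1.
In check: no.
King squares — b1: attacked by Qc2; a2: attacked by Qc2; b2: attacked by Qc2.
Legal moves for Black: none.
Not in check and no legal moves → stalemate.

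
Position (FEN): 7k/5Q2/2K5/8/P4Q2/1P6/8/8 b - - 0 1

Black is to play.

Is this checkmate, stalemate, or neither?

stalemate

Black to move; black king on h8.
In check: no.
King squares — g7: attacked by Qf7; h7: attacked by Qf7; g8: attacked by Qf7.
Legal moves for Black: none.
Not in check and no legal moves → stalemate.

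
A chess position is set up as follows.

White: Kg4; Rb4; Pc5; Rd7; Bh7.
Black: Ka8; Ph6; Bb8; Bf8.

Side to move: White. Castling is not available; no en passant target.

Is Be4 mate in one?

yes

After Be4: black king on a8; in check: yes, from the white bishop on e4.
King squares — a7: attacked by Rd7; b7: attacked by Rb4; b8: own bishop.
Black has no legal moves → checkmate.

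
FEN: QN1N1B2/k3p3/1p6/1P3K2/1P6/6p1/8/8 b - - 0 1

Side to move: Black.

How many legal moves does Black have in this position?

1

Black to move; king on a7.
In check: yes, from the white queen on a8.
Legal moves: Kxa8.
Count: 1.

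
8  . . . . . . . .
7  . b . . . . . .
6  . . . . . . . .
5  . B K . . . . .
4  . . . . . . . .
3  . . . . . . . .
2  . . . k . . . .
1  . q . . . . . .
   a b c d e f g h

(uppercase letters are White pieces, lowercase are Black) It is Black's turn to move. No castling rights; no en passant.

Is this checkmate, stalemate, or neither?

Black to move; black king on d2.
In check: no.
Legal moves for Black include: Bc8, Ba8, Bc6, Ba6, Bd5, Be4, Bf3, Bg2, Bh1, Ke3, Kc3, Kc2, Ke1, Kd1, Kc1, Qh7, Qg6, Qf5+, ... (list truncated; more exist).
Black has legal moves and is not in check → neither.

neither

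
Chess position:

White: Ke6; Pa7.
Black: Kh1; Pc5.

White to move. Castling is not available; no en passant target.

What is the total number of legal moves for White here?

White to move; king on e6.
In check: no.
Legal moves: Kf7, Ke7, Kd7, Kf6, Kd6, Kf5, Ke5, Kd5, a8=Q+, a8=R, a8=B+, a8=N.
Count: 12.

12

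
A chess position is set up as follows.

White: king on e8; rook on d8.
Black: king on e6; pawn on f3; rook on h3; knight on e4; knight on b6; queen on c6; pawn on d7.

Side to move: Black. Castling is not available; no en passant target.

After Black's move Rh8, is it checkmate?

yes

After Rh8: white king on e8; in check: yes, from the black rook on h8.
King squares — d7: attacked by Nb6; e7: attacked by Ke6; f7: attacked by Ke6; d8: own rook; f8: attacked by Rh8.
White has no legal moves → checkmate.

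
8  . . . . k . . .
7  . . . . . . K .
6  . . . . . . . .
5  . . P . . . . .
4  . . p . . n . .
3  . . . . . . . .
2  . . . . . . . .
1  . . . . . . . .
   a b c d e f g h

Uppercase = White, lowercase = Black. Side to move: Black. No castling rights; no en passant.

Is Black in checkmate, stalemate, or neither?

Black to move; black king on e8.
In check: no.
Legal moves for Black: Kd8, Ke7, Kd7, Ng6, Ne6+, Nh5+, Nd5, Nh3, Nd3, Ng2, Ne2, c3.
Black has 12 legal moves and is not in check → neither.

neither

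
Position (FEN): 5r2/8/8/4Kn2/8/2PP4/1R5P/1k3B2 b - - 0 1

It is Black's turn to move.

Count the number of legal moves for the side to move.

3

Black to move; king on b1.
In check: yes, from the white rook on b2.
Legal moves: Kxb2, Kc1, Ka1.
Count: 3.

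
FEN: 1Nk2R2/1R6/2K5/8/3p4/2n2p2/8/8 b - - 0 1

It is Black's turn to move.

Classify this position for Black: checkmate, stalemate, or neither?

Black to move; black king on c8.
In check: yes, from the white rook on f8.
King squares — b7: attacked by Kc6; c7: attacked by Kc6; d7: attacked by Kc6; b8: attacked by Rb7; d8: attacked by Rf8.
Legal moves for Black: none.
In check with no legal moves → checkmate.

checkmate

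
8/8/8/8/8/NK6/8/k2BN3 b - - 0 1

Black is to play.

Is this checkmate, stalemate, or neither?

stalemate

Black to move; black king on a1.
In check: no.
King squares — b1: attacked by Na3; a2: attacked by Kb3; b2: attacked by Kb3.
Legal moves for Black: none.
Not in check and no legal moves → stalemate.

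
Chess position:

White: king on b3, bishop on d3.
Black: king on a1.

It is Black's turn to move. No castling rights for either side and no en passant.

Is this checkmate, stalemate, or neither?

Black to move; black king on a1.
In check: no.
King squares — b1: attacked by Bd3; a2: attacked by Kb3; b2: attacked by Kb3.
Legal moves for Black: none.
Not in check and no legal moves → stalemate.

stalemate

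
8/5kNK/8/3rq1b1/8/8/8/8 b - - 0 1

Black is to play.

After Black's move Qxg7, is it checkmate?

yes

After Qxg7: white king on h7; in check: yes, from the black queen on g7.
King squares — g6: attacked by Kf7; h6: attacked by Bg5; g7: attacked by Kf7; g8: attacked by Kf7; h8: attacked by Qg7.
White has no legal moves → checkmate.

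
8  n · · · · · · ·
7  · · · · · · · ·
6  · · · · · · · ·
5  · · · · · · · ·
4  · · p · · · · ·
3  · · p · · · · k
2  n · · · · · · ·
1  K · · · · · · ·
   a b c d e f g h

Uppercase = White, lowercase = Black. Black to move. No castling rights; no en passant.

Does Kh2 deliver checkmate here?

no

After Kh2: white king on a1; in check: no.
White is not in check, so this cannot be checkmate.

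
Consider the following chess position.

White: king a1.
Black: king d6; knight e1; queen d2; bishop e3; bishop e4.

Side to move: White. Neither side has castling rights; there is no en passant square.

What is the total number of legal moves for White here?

White to move; king on a1.
In check: no.
Legal moves: none.
Count: 0.

0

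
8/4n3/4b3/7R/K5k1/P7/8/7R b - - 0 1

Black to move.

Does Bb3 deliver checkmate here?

no

After Bb3: white king on a4; in check: yes, from the black bishop on b3.
White has 4 legal replies: Kb5, Ka5, Kb4, Kxb3.
In check but a legal move exists → not checkmate.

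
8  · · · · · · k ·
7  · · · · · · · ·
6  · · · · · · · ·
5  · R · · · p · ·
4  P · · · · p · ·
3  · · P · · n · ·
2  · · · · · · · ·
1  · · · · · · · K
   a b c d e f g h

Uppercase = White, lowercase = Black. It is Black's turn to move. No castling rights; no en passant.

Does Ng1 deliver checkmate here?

After Ng1: white king on h1; in check: no.
White is not in check, so this cannot be checkmate.

no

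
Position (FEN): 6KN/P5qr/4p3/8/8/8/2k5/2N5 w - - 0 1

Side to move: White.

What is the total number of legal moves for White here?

White to move; king on g8.
In check: yes, from the black queen on g7.
Legal moves: none.
Count: 0.

0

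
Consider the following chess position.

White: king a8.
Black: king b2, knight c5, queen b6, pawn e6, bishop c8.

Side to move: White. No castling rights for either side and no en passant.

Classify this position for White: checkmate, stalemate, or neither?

stalemate

White to move; white king on a8.
In check: no.
King squares — a7: attacked by Qb6; b7: attacked by Nc5; b8: attacked by Qb6.
Legal moves for White: none.
Not in check and no legal moves → stalemate.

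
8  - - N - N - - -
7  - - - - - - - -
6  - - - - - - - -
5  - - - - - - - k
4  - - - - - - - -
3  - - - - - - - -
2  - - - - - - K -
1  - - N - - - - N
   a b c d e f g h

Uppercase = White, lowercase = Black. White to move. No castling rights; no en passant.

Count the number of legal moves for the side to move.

21

White to move; king on g2.
In check: no.
Legal moves: Ng7+, Nc7, Nf6+, Ned6, Ne7, Na7, Ncd6, Nb6, Kh3, Kg3, Kf3, Kh2, Kf2, Kg1, Kf1, Ng3+, Nf2, Nd3, Nb3, Ne2, Na2.
Count: 21.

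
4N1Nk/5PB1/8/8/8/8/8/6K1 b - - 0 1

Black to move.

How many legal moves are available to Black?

1

Black to move; king on h8.
In check: yes, from the white bishop on g7.
Legal moves: Kh7.
Count: 1.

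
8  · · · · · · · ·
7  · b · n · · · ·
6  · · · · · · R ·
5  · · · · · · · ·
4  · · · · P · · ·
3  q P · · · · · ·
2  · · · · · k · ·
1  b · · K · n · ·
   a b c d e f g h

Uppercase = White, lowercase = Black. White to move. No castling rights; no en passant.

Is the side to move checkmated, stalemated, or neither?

neither

White to move; white king on d1.
In check: no.
Legal moves for White: Rg8, Rg7, Rh6, Rf6+, Re6, Rd6, Rc6, Rb6, Ra6, Rg5, Rg4, Rg3, Rg2+, Rg1, Kc2, e5, b4.
White has 17 legal moves and is not in check → neither.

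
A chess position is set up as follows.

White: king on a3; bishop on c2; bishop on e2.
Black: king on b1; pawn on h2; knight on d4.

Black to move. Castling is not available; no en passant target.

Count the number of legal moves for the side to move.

4

Black to move; king on b1.
In check: yes, from the white bishop on c2.
Legal moves: Kxc2, Kc1, Ka1, Nxc2+.
Count: 4.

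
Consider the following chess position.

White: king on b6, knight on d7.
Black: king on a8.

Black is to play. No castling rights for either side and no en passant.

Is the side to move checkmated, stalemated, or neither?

stalemate

Black to move; black king on a8.
In check: no.
King squares — a7: attacked by Kb6; b7: attacked by Kb6; b8: attacked by Nd7.
Legal moves for Black: none.
Not in check and no legal moves → stalemate.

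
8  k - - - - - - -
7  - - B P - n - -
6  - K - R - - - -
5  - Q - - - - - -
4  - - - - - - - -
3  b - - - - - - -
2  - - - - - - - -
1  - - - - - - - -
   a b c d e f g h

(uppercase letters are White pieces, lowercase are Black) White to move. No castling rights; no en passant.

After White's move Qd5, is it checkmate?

After Qd5: black king on a8; in check: yes, from the white queen on d5.
King squares — a7: attacked by Kb6; b7: attacked by Qd5; b8: attacked by Bc7.
Black has no legal moves → checkmate.

yes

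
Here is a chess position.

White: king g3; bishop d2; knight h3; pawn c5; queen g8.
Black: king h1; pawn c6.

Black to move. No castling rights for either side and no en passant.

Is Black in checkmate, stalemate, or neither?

Black to move; black king on h1.
In check: no.
King squares — g1: attacked by Nh3; g2: attacked by Kg3; h2: attacked by Kg3.
Legal moves for Black: none.
Not in check and no legal moves → stalemate.

stalemate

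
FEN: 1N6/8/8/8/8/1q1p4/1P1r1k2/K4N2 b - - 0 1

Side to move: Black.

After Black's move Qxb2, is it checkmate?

yes

After Qxb2: white king on a1; in check: yes, from the black queen on b2.
King squares — b1: attacked by Qb2; a2: attacked by Qb2; b2: attacked by Rd2.
White has no legal moves → checkmate.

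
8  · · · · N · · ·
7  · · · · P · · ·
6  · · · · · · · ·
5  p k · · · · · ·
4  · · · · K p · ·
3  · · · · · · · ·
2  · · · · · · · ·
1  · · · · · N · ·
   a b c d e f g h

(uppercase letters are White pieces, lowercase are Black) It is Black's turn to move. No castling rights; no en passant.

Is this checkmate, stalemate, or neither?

Black to move; black king on b5.
In check: no.
Legal moves for Black: Kc6, Kb6, Ka6, Kc5, Kc4, Kb4, Ka4, a4, f3.
Black has 9 legal moves and is not in check → neither.

neither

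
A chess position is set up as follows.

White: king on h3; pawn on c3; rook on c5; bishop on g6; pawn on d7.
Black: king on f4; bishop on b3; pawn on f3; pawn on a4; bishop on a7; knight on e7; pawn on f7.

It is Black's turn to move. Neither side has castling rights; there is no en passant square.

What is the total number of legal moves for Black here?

Black to move; king on f4.
In check: no.
Legal moves: Ng8, Nc8, Nxg6, Nc6, Nf5, Nd5, Bb8, Bb6, Bxc5, Ke3, Be6+, Bd5, Bc4, Bc2, Ba2, Bd1, fxg6, f6, a3, f2, f5.
Count: 21.

21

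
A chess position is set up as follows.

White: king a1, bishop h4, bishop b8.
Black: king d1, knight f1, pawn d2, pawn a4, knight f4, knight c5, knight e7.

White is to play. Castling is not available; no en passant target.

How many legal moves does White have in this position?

White to move; king on a1.
In check: no.
Legal moves: Bc7, Ba7, Bd6, Be5, Bxf4, Bxe7, Bf6, Bg5, Bg3, Bf2, Be1, Kb2, Ka2, Kb1.
Count: 14.

14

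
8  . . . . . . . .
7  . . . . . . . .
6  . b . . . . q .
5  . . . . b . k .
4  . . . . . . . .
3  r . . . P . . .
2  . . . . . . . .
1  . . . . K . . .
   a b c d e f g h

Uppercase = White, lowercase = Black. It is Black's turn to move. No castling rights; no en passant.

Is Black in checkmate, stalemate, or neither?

Black to move; black king on g5.
In check: no.
Legal moves for Black include: Qg8, Qe8, Qh7, Qg7, Qf7, Qh6, Qf6, Qe6, Qd6, Qc6, Qh5, Qf5, Qe4, Qd3, Qc2, Qb1+, Bd8, Bbc7, ... (list truncated; more exist).
Black has legal moves and is not in check → neither.

neither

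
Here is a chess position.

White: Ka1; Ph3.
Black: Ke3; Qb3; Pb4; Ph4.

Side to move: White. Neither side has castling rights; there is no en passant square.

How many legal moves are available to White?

0

White to move; king on a1.
In check: no.
Legal moves: none.
Count: 0.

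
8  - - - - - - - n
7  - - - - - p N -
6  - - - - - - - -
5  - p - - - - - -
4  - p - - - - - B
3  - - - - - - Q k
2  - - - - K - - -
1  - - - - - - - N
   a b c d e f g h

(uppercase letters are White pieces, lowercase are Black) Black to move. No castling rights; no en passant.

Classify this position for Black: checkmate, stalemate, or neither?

Black to move; black king on h3.
In check: yes, from the white queen on g3.
King squares — g2: attacked by Qg3; h2: attacked by Qg3; g3: attacked by Nh1; g4: attacked by Qg3; h4: attacked by Qg3.
Legal moves for Black: none.
In check with no legal moves → checkmate.

checkmate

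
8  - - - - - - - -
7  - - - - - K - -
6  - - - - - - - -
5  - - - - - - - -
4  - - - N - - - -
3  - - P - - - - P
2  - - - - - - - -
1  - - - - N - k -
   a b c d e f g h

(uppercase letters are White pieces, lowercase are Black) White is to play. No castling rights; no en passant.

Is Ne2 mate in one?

After Ne2: black king on g1; in check: yes, from the white knight on e2.
Black has 4 legal replies: Kh2, Kf2, Kh1, Kf1.
In check but a legal move exists → not checkmate.

no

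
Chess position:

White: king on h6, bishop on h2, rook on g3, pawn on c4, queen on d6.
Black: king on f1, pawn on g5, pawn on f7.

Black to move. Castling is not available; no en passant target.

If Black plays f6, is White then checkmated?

no

After f6: white king on h6; in check: no.
White is not in check, so this cannot be checkmate.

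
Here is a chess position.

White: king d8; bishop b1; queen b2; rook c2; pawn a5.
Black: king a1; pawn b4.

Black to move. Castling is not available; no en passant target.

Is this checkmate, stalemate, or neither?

checkmate

Black to move; black king on a1.
In check: yes, from the white queen on b2.
King squares — b1: attacked by Qb2; a2: attacked by Bb1; b2: attacked by Rc2.
Legal moves for Black: none.
In check with no legal moves → checkmate.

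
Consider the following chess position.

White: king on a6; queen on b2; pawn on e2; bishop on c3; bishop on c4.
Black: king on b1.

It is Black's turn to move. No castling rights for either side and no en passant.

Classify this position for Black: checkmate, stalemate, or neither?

Black to move; black king on b1.
In check: yes, from the white queen on b2.
King squares — a1: attacked by Qb2; c1: attacked by Qb2; a2: attacked by Qb2; b2: attacked by Bc3; c2: attacked by Qb2.
Legal moves for Black: none.
In check with no legal moves → checkmate.

checkmate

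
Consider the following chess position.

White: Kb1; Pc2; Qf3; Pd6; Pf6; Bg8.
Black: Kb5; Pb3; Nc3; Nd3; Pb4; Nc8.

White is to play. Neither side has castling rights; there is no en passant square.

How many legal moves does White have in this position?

1

White to move; king on b1.
In check: yes, from the black knight on c3.
Legal moves: Ka1.
Count: 1.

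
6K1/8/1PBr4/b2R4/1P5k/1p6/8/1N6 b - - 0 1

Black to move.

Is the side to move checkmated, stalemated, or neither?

neither

Black to move; black king on h4.
In check: no.
Legal moves for Black: Rd8+, Rd7, Rh6, Rg6+, Rf6, Re6, Rxc6, Rxd5, Bxb6, Bxb4, Kg4, Kh3, Kg3, b2.
Black has 14 legal moves and is not in check → neither.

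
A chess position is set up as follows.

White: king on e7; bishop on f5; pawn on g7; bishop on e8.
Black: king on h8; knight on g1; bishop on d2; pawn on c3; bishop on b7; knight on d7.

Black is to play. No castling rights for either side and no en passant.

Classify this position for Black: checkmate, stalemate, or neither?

Black to move; black king on h8.
In check: yes, from the white pawn on g7.
Legal moves for Black: Kg8, Kxg7.
Black is in check but has 2 legal moves → neither.

neither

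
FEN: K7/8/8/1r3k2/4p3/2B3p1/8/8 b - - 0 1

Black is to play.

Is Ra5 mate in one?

no

After Ra5: white king on a8; in check: yes, from the black rook on a5.
White has 3 legal replies: Kb8, Kb7, Bxa5.
In check but a legal move exists → not checkmate.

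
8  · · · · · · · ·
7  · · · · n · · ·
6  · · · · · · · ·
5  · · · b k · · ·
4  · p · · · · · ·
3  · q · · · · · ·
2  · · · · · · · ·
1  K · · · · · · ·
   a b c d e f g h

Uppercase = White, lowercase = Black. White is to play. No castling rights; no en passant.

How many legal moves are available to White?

White to move; king on a1.
In check: no.
Legal moves: none.
Count: 0.

0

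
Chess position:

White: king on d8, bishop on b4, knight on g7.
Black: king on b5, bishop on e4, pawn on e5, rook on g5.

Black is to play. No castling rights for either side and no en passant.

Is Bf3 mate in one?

no

After Bf3: white king on d8; in check: no.
White is not in check, so this cannot be checkmate.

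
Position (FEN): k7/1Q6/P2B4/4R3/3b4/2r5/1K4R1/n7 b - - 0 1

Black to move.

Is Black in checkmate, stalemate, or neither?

checkmate

Black to move; black king on a8.
In check: yes, from the white queen on b7.
King squares — a7: attacked by Qb7; b7: attacked by Pa6; b8: attacked by Bd6.
Legal moves for Black: none.
In check with no legal moves → checkmate.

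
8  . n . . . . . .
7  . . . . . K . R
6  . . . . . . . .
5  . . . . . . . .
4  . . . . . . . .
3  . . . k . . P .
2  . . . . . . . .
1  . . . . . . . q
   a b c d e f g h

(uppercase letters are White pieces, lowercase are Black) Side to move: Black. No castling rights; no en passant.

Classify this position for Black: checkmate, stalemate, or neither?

neither

Black to move; black king on d3.
In check: no.
Legal moves for Black include: Nd7, Nc6, Na6, Ke4, Kd4, Kc4, Ke3, Kc3, Ke2, Kd2, Kc2, Qa8, Qxh7+, Qb7+, Qh6, Qc6, Qh5+, Qd5+, ... (list truncated; more exist).
Black has legal moves and is not in check → neither.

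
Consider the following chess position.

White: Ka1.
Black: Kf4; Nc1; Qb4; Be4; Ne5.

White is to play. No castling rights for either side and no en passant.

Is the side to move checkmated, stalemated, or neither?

stalemate

White to move; white king on a1.
In check: no.
King squares — b1: attacked by Qb4; a2: attacked by Nc1; b2: attacked by Qb4.
Legal moves for White: none.
Not in check and no legal moves → stalemate.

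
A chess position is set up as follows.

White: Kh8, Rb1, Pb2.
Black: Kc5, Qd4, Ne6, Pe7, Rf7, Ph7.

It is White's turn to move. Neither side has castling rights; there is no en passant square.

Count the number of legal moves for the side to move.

White to move; king on h8.
In check: yes, from the black queen on d4.
Legal moves: Kg8.
Count: 1.

1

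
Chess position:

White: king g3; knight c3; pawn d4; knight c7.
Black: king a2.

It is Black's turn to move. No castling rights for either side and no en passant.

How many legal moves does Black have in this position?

4

Black to move; king on a2.
In check: yes, from the white knight on c3.
Legal moves: Kb3, Ka3, Kb2, Ka1.
Count: 4.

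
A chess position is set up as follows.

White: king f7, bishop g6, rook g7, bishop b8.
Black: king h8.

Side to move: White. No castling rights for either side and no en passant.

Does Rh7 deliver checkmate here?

yes

After Rh7: black king on h8; in check: yes, from the white rook on h7.
King squares — g7: attacked by Kf7; h7: attacked by Bg6; g8: attacked by Kf7.
Black has no legal moves → checkmate.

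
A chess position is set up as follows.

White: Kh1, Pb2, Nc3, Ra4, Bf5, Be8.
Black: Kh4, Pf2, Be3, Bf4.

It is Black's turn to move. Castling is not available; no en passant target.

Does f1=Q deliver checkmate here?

yes

After f1=Q: white king on h1; in check: yes, from the black queen on f1.
King squares — g1: attacked by Qf1; g2: attacked by Qf1; h2: attacked by Bf4.
White has no legal moves → checkmate.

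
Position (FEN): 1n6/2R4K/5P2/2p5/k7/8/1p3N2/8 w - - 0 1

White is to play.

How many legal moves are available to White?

White to move; king on h7.
In check: no.
Legal moves: Kh8, Kg8, Kg7, Kh6, Kg6, Rc8, Rg7, Rf7, Re7, Rd7, Rb7, Ra7+, Rc6, Rxc5, Ng4, Ne4, Nh3, Nd3, Nh1, Nd1, f7.
Count: 21.

21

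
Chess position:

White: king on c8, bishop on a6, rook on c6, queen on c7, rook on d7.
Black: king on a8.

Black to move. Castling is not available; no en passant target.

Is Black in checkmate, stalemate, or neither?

Black to move; black king on a8.
In check: no.
King squares — a7: attacked by Qc7; b7: attacked by Ba6; b8: attacked by Qc7.
Legal moves for Black: none.
Not in check and no legal moves → stalemate.

stalemate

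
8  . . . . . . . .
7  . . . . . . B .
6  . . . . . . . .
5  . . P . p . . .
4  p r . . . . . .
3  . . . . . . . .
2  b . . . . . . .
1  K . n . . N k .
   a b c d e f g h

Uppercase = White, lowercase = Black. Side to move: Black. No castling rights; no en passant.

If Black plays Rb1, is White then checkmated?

yes

After Rb1: white king on a1; in check: yes, from the black rook on b1.
King squares — b1: attacked by Ba2; a2: attacked by Nc1; b2: attacked by Rb1.
White has no legal moves → checkmate.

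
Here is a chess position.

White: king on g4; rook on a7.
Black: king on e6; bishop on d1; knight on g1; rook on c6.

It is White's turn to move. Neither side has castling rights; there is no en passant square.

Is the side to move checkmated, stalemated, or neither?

neither

White to move; white king on g4.
In check: yes, from the black bishop on d1.
Legal moves for White: Kg5, Kh4, Kf4, Kg3.
White is in check but has 4 legal moves → neither.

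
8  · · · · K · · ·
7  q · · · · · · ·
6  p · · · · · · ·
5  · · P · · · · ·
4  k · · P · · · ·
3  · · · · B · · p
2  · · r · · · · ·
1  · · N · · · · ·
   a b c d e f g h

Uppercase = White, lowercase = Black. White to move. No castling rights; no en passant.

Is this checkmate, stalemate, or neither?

White to move; white king on e8.
In check: no.
Legal moves for White: Kf8, Kd8, Bh6, Bg5, Bf4, Bf2, Bd2, Bg1, Nd3, Nb3, Ne2, Na2, c6, d5.
White has 14 legal moves and is not in check → neither.

neither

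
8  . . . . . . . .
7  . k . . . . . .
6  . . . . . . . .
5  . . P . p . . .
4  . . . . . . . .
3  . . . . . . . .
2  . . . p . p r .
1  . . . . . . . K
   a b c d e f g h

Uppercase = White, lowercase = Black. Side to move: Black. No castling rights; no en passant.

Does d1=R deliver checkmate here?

After d1=R: white king on h1; in check: yes, from the black rook on d1.
White has 1 legal reply: Kxg2.
In check but a legal move exists → not checkmate.

no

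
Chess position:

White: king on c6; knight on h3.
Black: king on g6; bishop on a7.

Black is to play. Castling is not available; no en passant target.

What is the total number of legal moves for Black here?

Black to move; king on g6.
In check: no.
Legal moves: Bb8, Bb6, Bc5, Bd4, Be3, Bf2, Bg1, Kh7, Kg7, Kf7, Kh6, Kf6, Kh5, Kf5.
Count: 14.

14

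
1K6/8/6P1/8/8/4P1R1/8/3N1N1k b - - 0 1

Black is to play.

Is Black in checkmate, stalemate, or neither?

Black to move; black king on h1.
In check: no.
King squares — g1: attacked by Rg3; g2: attacked by Rg3; h2: attacked by Nf1.
Legal moves for Black: none.
Not in check and no legal moves → stalemate.

stalemate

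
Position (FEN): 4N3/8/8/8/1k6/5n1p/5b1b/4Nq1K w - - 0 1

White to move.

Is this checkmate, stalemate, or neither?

White to move; white king on h1.
In check: yes, from the black queen on f1.
King squares — g1: attacked by Qf1; g2: attacked by Qf1; h2: attacked by Nf3.
Legal moves for White: none.
In check with no legal moves → checkmate.

checkmate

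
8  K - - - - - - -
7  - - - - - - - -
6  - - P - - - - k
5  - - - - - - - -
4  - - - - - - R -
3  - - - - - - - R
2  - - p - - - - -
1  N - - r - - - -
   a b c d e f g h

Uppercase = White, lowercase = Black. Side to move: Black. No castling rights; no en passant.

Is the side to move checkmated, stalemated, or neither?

Black to move; black king on h6.
In check: yes, from the white rook on h3.
King squares — g5: attacked by Rg4; h5: attacked by Rh3; g6: attacked by Rg4; g7: attacked by Rg4; h7: attacked by Rh3.
Legal moves for Black: none.
In check with no legal moves → checkmate.

checkmate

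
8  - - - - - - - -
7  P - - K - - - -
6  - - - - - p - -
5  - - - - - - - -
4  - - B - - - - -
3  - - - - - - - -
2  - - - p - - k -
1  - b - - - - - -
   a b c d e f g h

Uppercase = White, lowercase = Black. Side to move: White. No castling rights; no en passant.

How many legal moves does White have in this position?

White to move; king on d7.
In check: no.
Legal moves: Ke8, Kd8, Kc8, Ke7, Kc7, Ke6, Kd6, Kc6, Bg8, Bf7, Be6, Ba6, Bd5+, Bb5, Bd3, Bb3, Be2, Ba2, Bf1+, a8=Q+, a8=R, a8=B+, a8=N.
Count: 23.

23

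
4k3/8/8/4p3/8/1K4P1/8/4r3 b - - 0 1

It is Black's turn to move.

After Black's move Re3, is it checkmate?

no

After Re3: white king on b3; in check: yes, from the black rook on e3.
White has 6 legal replies: Kc4, Kb4, Ka4, Kc2, Kb2, Ka2.
In check but a legal move exists → not checkmate.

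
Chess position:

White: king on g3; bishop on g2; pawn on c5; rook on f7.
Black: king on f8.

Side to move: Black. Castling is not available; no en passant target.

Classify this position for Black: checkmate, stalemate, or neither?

neither

Black to move; black king on f8.
In check: yes, from the white rook on f7.
Legal moves for Black: Kg8, Ke8, Kxf7.
Black is in check but has 3 legal moves → neither.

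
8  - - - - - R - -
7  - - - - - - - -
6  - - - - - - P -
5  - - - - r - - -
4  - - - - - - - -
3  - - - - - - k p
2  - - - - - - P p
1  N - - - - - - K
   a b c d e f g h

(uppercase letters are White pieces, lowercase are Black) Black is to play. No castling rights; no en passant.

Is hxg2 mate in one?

After hxg2: white king on h1; in check: yes, from the black pawn on g2.
King squares — g1: attacked by Ph2; g2: attacked by Kg3; h2: attacked by Kg3.
White has no legal moves → checkmate.

yes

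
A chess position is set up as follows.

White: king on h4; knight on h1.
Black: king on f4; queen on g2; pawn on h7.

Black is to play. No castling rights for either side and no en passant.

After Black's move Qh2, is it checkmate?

yes

After Qh2: white king on h4; in check: yes, from the black queen on h2.
King squares — g3: attacked by Qh2; h3: attacked by Qh2; g4: attacked by Kf4; g5: attacked by Kf4; h5: attacked by Qh2.
White has no legal moves → checkmate.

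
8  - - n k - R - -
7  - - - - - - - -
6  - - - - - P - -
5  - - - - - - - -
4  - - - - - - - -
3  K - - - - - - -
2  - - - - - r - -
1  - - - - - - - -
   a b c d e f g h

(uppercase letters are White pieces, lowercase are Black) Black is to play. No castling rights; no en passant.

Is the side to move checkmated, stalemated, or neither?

Black to move; black king on d8.
In check: yes, from the white rook on f8.
King squares — c7: available; d7: available; e7: attacked by Pf6; c8: own knight; e8: attacked by Rf8.
Legal moves for Black: Kd7, Kc7.
Black is in check but has 2 legal moves → neither.

neither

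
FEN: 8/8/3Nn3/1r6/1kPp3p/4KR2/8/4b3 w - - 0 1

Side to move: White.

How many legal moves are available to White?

3

White to move; king on e3.
In check: yes, from the black pawn on d4.
Legal moves: Ke4, Kd3, Ke2.
Count: 3.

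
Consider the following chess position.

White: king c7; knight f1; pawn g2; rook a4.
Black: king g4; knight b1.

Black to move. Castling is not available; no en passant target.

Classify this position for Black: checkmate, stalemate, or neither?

neither

Black to move; black king on g4.
In check: yes, from the white rook on a4.
King squares — f3: attacked by Pg2; g3: attacked by Nf1; h3: attacked by Pg2; f4: attacked by Ra4; h4: attacked by Ra4; f5: available; g5: available; h5: available.
Legal moves for Black: Kh5, Kg5, Kf5.
Black is in check but has 3 legal moves → neither.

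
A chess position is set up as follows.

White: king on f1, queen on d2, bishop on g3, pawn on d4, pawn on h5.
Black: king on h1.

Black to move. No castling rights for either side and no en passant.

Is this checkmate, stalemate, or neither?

stalemate

Black to move; black king on h1.
In check: no.
King squares — g1: attacked by Kf1; g2: attacked by Kf1; h2: attacked by Qd2.
Legal moves for Black: none.
Not in check and no legal moves → stalemate.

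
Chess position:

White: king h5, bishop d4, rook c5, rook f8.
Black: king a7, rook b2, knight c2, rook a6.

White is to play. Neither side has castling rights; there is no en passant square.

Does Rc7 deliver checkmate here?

After Rc7: black king on a7; in check: yes, from the white bishop on d4 and the white rook on c7.
King squares — a6: own rook; b6: attacked by Bd4; b7: attacked by Rc7; a8: attacked by Rf8; b8: attacked by Rf8.
Black has no legal moves → checkmate.

yes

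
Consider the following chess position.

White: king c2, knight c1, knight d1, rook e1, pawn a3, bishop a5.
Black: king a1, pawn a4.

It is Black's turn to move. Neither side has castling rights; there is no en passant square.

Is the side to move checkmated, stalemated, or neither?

stalemate

Black to move; black king on a1.
In check: no.
King squares — b1: attacked by Kc2; a2: attacked by Nc1; b2: attacked by Nd1.
Legal moves for Black: none.
Not in check and no legal moves → stalemate.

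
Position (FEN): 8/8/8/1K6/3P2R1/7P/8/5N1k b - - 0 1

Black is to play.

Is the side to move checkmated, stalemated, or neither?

stalemate

Black to move; black king on h1.
In check: no.
King squares — g1: attacked by Rg4; g2: attacked by Rg4; h2: attacked by Nf1.
Legal moves for Black: none.
Not in check and no legal moves → stalemate.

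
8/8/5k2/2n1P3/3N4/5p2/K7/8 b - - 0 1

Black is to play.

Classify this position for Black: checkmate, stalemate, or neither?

Black to move; black king on f6.
In check: yes, from the white pawn on e5.
Legal moves for Black: Kg7, Kf7, Ke7, Kg6, Kg5, Kxe5.
Black is in check but has 6 legal moves → neither.

neither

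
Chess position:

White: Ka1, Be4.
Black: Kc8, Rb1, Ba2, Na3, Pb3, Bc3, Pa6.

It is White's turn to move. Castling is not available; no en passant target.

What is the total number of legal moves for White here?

White to move; king on a1.
In check: yes, from the black rook on b1 and the black bishop on c3.
Legal moves: none.
Count: 0.

0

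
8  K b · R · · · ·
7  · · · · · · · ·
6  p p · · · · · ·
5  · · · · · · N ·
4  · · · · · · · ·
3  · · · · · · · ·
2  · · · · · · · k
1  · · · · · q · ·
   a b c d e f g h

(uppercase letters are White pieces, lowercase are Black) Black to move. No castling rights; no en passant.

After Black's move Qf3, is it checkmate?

no

After Qf3: white king on a8; in check: yes, from the black queen on f3.
White has 4 legal replies: Kxb8, Rd5, Ne4, Nxf3+.
In check but a legal move exists → not checkmate.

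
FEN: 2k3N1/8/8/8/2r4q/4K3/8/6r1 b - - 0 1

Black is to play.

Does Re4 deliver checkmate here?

no

After Re4: white king on e3; in check: yes, from the black rook on e4.
White has 3 legal replies: Kf3, Kd3, Kd2.
In check but a legal move exists → not checkmate.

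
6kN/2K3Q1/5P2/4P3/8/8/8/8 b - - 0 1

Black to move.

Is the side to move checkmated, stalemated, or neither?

checkmate

Black to move; black king on g8.
In check: yes, from the white queen on g7.
King squares — f7: attacked by Qg7; g7: attacked by Pf6; h7: attacked by Qg7; f8: attacked by Qg7; h8: attacked by Qg7.
Legal moves for Black: none.
In check with no legal moves → checkmate.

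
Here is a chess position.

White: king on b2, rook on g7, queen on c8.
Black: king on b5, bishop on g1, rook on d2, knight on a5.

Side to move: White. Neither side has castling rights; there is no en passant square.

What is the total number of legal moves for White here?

6

White to move; king on b2.
In check: yes, from the black rook on d2.
Legal moves: Kc3, Ka3, Kc1, Kb1, Ka1, Qc2.
Count: 6.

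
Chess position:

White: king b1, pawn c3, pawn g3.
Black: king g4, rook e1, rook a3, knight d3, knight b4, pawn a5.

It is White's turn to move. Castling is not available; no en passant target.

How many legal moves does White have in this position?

0

White to move; king on b1.
In check: yes, from the black rook on e1.
Legal moves: none.
Count: 0.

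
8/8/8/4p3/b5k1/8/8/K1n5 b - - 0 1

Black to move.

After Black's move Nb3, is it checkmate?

no

After Nb3: white king on a1; in check: yes, from the black knight on b3.
White has 3 legal replies: Kb2, Ka2, Kb1.
In check but a legal move exists → not checkmate.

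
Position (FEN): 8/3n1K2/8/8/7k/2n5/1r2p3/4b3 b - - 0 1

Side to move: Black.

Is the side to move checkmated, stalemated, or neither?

neither

Black to move; black king on h4.
In check: no.
Legal moves for Black include: Nf8, Nb8, Nf6, Nb6, Ne5+, Nc5, Kh5, Kg5, Kg4, Kh3, Kg3, Nd5, Nb5, Ne4, Na4, Na2, Nd1, Nb1, ... (list truncated; more exist).
Black has legal moves and is not in check → neither.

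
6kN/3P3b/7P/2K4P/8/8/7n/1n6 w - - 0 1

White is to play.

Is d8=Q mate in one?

yes

After d8=Q: black king on g8; in check: yes, from the white queen on d8.
King squares — f7: attacked by Nh8; g7: attacked by Ph6; h7: own bishop; f8: attacked by Qd8; h8: attacked by Qd8.
Black has no legal moves → checkmate.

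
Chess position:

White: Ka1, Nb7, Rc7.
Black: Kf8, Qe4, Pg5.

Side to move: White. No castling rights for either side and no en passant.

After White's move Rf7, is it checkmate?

no

After Rf7: black king on f8; in check: yes, from the white rook on f7.
Black has 3 legal replies: Kg8, Ke8, Kxf7.
In check but a legal move exists → not checkmate.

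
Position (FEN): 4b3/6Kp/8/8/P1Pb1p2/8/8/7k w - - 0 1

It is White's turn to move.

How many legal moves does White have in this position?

4

White to move; king on g7.
In check: yes, from the black bishop on d4.
Legal moves: Kg8, Kf8, Kxh7, Kh6.
Count: 4.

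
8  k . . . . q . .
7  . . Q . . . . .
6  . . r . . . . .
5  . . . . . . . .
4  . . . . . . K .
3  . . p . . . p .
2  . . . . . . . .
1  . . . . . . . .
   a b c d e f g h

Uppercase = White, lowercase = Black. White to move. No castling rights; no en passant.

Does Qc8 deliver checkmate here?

no

After Qc8: black king on a8; in check: yes, from the white queen on c8.
Black has 3 legal replies: Ka7, Qxc8+, Rxc8.
In check but a legal move exists → not checkmate.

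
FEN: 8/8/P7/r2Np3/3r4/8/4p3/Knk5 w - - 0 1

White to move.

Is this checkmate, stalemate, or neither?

White to move; white king on a1.
In check: yes, from the black rook on a5.
King squares — b1: attacked by Kc1; a2: attacked by Ra5; b2: attacked by Kc1.
Legal moves for White: none.
In check with no legal moves → checkmate.

checkmate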